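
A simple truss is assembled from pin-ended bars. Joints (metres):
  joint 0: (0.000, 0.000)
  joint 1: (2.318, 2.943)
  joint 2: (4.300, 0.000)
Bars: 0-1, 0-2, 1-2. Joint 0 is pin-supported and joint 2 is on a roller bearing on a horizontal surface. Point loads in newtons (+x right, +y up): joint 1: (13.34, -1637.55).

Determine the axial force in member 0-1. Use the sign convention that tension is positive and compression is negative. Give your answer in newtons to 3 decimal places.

-949.185

N=3 nodes, M=3 members, R=3 reactions → 2N=6, M+R=6
member 0 (0-1): L=3.7462, (cx,cy)=(0.6188,0.7856)
member 1 (0-2): L=4.3000, (cx,cy)=(1.0000,0.0000)
member 2 (1-2): L=3.5482, (cx,cy)=(0.5586,-0.8294)
solve A·x = −loads:
  F[0-1] = -949.1846 N (compression)
  F[0-2] = +600.6503 N (tension)
  F[1-2] = -1075.2849 N (compression)
  Rx@0 = -13.3400 N
  Ry@0 = +745.6662 N
  Ry@2 = +891.8838 N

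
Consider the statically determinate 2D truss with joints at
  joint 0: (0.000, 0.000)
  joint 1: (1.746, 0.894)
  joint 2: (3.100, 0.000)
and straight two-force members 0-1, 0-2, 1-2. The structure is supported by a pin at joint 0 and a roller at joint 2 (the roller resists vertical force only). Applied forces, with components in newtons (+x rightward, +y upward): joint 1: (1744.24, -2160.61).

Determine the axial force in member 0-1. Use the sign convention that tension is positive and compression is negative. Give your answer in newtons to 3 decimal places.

-966.923

N=3 nodes, M=3 members, R=3 reactions → 2N=6, M+R=6
member 0 (0-1): L=1.9616, (cx,cy)=(0.8901,0.4558)
member 1 (0-2): L=3.1000, (cx,cy)=(1.0000,0.0000)
member 2 (1-2): L=1.6225, (cx,cy)=(0.8345,-0.5510)
solve A·x = −loads:
  F[0-1] = -966.9226 N (compression)
  F[0-2] = +2604.9016 N (tension)
  F[1-2] = -3121.4841 N (compression)
  Rx@0 = -1744.2400 N
  Ry@0 = +440.6824 N
  Ry@2 = +1719.9276 N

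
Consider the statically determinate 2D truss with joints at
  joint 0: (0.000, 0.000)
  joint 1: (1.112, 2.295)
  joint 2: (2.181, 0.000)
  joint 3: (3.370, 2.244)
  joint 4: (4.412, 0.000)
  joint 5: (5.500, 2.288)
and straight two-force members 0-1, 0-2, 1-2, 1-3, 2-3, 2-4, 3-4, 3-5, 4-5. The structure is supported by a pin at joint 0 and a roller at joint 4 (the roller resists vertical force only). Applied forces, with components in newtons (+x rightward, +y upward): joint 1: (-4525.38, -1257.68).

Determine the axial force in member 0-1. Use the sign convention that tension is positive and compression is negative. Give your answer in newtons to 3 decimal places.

N=6 nodes, M=9 members, R=3 reactions → 2N=12, M+R=12
member 0 (0-1): L=2.5502, (cx,cy)=(0.4360,0.8999)
member 1 (0-2): L=2.1810, (cx,cy)=(1.0000,0.0000)
member 2 (1-2): L=2.5318, (cx,cy)=(0.4222,-0.9065)
member 3 (1-3): L=2.2586, (cx,cy)=(0.9997,-0.0226)
member 4 (2-3): L=2.5395, (cx,cy)=(0.4682,0.8836)
member 5 (2-4): L=2.2310, (cx,cy)=(1.0000,0.0000)
member 6 (3-4): L=2.4741, (cx,cy)=(0.4212,-0.9070)
member 7 (3-5): L=2.1305, (cx,cy)=(0.9998,0.0207)
member 8 (4-5): L=2.5335, (cx,cy)=(0.4294,0.9031)
solve A·x = −loads:
  F[0-1] = -3661.0471 N (compression)
  F[0-2] = -2929.0075 N (compression)
  F[1-2] = +2197.2669 N (tension)
  F[1-3] = +2001.7513 N (tension)
  F[2-3] = -2254.1132 N (compression)
  F[2-4] = -945.8758 N (compression)
  F[3-4] = +2245.8886 N (tension)
  F[3-5] = +0.0000 N (tension)
  F[4-5] = -0.0000 N (compression)
  Rx@0 = +4525.3800 N
  Ry@0 = +3294.6716 N
  Ry@4 = -2036.9916 N

-3661.047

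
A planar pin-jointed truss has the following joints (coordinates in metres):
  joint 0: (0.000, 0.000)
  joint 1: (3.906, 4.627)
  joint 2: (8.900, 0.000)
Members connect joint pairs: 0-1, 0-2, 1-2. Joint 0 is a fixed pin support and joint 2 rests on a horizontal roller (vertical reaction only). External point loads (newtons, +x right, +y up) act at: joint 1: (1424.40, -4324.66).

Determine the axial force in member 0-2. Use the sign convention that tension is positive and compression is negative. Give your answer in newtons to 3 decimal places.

N=3 nodes, M=3 members, R=3 reactions → 2N=6, M+R=6
member 0 (0-1): L=6.0552, (cx,cy)=(0.6451,0.7641)
member 1 (0-2): L=8.9000, (cx,cy)=(1.0000,0.0000)
member 2 (1-2): L=6.8080, (cx,cy)=(0.7335,-0.6796)
solve A·x = −loads:
  F[0-1] = -2206.6116 N (compression)
  F[0-2] = +2847.7988 N (tension)
  F[1-2] = -3882.2341 N (compression)
  Rx@0 = -1424.4000 N
  Ry@0 = +1686.1408 N
  Ry@2 = +2638.5192 N

2847.799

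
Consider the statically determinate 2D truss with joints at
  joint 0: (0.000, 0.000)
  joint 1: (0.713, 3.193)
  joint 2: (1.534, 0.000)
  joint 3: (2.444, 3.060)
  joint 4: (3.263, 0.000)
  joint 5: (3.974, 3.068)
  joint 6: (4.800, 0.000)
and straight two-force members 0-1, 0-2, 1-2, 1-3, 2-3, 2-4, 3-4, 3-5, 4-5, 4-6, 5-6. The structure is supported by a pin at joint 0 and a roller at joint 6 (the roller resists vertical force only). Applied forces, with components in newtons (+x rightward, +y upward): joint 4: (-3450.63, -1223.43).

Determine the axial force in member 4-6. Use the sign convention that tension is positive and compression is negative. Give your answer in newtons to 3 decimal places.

N=7 nodes, M=11 members, R=3 reactions → 2N=14, M+R=14
member 0 (0-1): L=3.2716, (cx,cy)=(0.2179,0.9760)
member 1 (0-2): L=1.5340, (cx,cy)=(1.0000,0.0000)
member 2 (1-2): L=3.2969, (cx,cy)=(0.2490,-0.9685)
member 3 (1-3): L=1.7361, (cx,cy)=(0.9971,-0.0766)
member 4 (2-3): L=3.1924, (cx,cy)=(0.2850,0.9585)
member 5 (2-4): L=1.7290, (cx,cy)=(1.0000,0.0000)
member 6 (3-4): L=3.1677, (cx,cy)=(0.2585,-0.9660)
member 7 (3-5): L=1.5300, (cx,cy)=(1.0000,0.0052)
member 8 (4-5): L=3.1493, (cx,cy)=(0.2258,0.9742)
member 9 (4-6): L=1.5370, (cx,cy)=(1.0000,0.0000)
member 10 (5-6): L=3.1772, (cx,cy)=(0.2600,-0.9656)
solve A·x = −loads:
  F[0-1] = -401.4007 N (compression)
  F[0-2] = -3363.1513 N (compression)
  F[1-2] = +419.7274 N (tension)
  F[1-3] = -192.5671 N (compression)
  F[2-3] = -424.0993 N (compression)
  F[2-4] = -3137.7401 N (compression)
  F[3-4] = +403.2834 N (tension)
  F[3-5] = -417.1632 N (compression)
  F[4-5] = +855.9578 N (tension)
  F[4-6] = +223.9132 N (tension)
  F[5-6] = -861.2924 N (compression)
  Rx@0 = +3450.6300 N
  Ry@0 = +391.7525 N
  Ry@6 = +831.6775 N

223.913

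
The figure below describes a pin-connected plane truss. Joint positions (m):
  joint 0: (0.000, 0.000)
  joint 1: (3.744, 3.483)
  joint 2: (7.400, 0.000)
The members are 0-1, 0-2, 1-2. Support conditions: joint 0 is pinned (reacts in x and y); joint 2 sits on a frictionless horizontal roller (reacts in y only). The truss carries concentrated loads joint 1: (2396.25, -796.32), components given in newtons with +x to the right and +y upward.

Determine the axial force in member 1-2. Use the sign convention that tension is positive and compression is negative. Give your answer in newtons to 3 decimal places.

-2219.224

N=3 nodes, M=3 members, R=3 reactions → 2N=6, M+R=6
member 0 (0-1): L=5.1136, (cx,cy)=(0.7322,0.6811)
member 1 (0-2): L=7.4000, (cx,cy)=(1.0000,0.0000)
member 2 (1-2): L=5.0495, (cx,cy)=(0.7240,-0.6898)
solve A·x = −loads:
  F[0-1] = +1078.2610 N (tension)
  F[0-2] = +1606.7836 N (tension)
  F[1-2] = -2219.2237 N (compression)
  Rx@0 = -2396.2500 N
  Ry@0 = -734.4315 N
  Ry@2 = +1530.7515 N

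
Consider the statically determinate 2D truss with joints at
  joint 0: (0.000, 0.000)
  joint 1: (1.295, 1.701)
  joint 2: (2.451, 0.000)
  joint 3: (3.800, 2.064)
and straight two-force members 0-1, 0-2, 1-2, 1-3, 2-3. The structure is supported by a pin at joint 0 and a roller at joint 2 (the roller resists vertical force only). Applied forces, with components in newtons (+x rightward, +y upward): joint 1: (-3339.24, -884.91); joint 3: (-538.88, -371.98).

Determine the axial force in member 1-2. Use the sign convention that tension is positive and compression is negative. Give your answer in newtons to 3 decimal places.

N=4 nodes, M=5 members, R=3 reactions → 2N=8, M+R=8
member 0 (0-1): L=2.1379, (cx,cy)=(0.6057,0.7957)
member 1 (0-2): L=2.4510, (cx,cy)=(1.0000,0.0000)
member 2 (1-2): L=2.0566, (cx,cy)=(0.5621,-0.8271)
member 3 (1-3): L=2.5312, (cx,cy)=(0.9897,0.1434)
member 4 (2-3): L=2.4657, (cx,cy)=(0.5471,0.8371)
solve A·x = −loads:
  F[0-1] = -3750.1880 N (compression)
  F[0-2] = -1606.4540 N (compression)
  F[1-2] = +2480.5472 N (tension)
  F[1-3] = -330.1140 N (compression)
  F[2-3] = -387.8263 N (compression)
  Rx@0 = +3878.1200 N
  Ry@0 = +2983.8639 N
  Ry@2 = -1726.9739 N

2480.547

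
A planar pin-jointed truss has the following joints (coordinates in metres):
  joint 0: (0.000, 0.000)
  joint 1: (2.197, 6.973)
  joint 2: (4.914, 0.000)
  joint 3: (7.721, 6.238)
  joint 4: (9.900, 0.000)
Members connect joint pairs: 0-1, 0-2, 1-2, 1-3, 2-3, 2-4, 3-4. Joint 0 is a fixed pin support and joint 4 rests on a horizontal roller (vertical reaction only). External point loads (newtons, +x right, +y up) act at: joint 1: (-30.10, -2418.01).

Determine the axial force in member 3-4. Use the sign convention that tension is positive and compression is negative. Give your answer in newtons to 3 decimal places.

N=5 nodes, M=7 members, R=3 reactions → 2N=10, M+R=10
member 0 (0-1): L=7.3109, (cx,cy)=(0.3005,0.9538)
member 1 (0-2): L=4.9140, (cx,cy)=(1.0000,0.0000)
member 2 (1-2): L=7.4836, (cx,cy)=(0.3631,-0.9318)
member 3 (1-3): L=5.5727, (cx,cy)=(0.9913,-0.1319)
member 4 (2-3): L=6.8405, (cx,cy)=(0.4104,0.9119)
member 5 (2-4): L=4.9860, (cx,cy)=(1.0000,0.0000)
member 6 (3-4): L=6.6076, (cx,cy)=(0.3298,-0.9441)
solve A·x = −loads:
  F[0-1] = -1994.8103 N (compression)
  F[0-2] = +569.3593 N (tension)
  F[1-2] = -497.6411 N (compression)
  F[1-3] = -392.1119 N (compression)
  F[2-3] = +508.4674 N (tension)
  F[2-4] = +180.0355 N (tension)
  F[3-4] = -545.9415 N (compression)
  Rx@0 = +30.1000 N
  Ry@0 = +1902.6079 N
  Ry@4 = +515.4021 N

-545.941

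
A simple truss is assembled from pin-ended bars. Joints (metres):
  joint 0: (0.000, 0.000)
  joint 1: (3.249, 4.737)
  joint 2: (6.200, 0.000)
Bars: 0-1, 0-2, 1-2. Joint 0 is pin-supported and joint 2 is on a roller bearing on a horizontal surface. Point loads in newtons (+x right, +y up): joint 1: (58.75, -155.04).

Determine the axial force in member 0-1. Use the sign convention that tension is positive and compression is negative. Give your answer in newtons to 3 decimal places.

N=3 nodes, M=3 members, R=3 reactions → 2N=6, M+R=6
member 0 (0-1): L=5.7441, (cx,cy)=(0.5656,0.8247)
member 1 (0-2): L=6.2000, (cx,cy)=(1.0000,0.0000)
member 2 (1-2): L=5.5810, (cx,cy)=(0.5288,-0.8488)
solve A·x = −loads:
  F[0-1] = -35.0531 N (compression)
  F[0-2] = +78.5767 N (tension)
  F[1-2] = -148.6062 N (compression)
  Rx@0 = -58.7500 N
  Ry@0 = +28.9071 N
  Ry@2 = +126.1329 N

-35.053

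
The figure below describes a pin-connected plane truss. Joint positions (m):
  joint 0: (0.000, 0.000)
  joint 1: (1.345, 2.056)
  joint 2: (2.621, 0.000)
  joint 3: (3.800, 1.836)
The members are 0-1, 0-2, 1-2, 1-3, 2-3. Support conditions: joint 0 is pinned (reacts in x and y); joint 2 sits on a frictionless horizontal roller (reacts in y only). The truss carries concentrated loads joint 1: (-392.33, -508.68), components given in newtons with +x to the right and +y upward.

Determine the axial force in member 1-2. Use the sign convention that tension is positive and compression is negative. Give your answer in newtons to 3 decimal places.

N=4 nodes, M=5 members, R=3 reactions → 2N=8, M+R=8
member 0 (0-1): L=2.4569, (cx,cy)=(0.5474,0.8368)
member 1 (0-2): L=2.6210, (cx,cy)=(1.0000,0.0000)
member 2 (1-2): L=2.4198, (cx,cy)=(0.5273,-0.8497)
member 3 (1-3): L=2.4648, (cx,cy)=(0.9960,-0.0893)
member 4 (2-3): L=2.1820, (cx,cy)=(0.5403,0.8414)
solve A·x = −loads:
  F[0-1] = -663.6880 N (compression)
  F[0-2] = -28.9961 N (compression)
  F[1-2] = +54.9876 N (tension)
  F[1-3] = +0.0000 N (tension)
  F[2-3] = -0.0000 N (compression)
  Rx@0 = +392.3300 N
  Ry@0 = +555.4011 N
  Ry@2 = -46.7211 N

54.988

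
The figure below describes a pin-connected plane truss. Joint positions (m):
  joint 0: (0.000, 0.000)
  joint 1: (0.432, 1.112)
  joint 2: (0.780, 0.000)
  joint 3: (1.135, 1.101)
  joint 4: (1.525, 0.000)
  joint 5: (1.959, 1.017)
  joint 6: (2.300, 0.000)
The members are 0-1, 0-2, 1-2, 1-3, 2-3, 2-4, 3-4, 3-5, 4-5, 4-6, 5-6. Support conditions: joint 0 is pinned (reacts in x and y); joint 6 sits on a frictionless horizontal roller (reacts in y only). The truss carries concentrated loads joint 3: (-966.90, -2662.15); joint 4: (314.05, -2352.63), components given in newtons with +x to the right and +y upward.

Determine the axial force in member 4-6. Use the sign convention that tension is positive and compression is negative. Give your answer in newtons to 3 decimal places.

808.327

N=7 nodes, M=11 members, R=3 reactions → 2N=14, M+R=14
member 0 (0-1): L=1.1930, (cx,cy)=(0.3621,0.9321)
member 1 (0-2): L=0.7800, (cx,cy)=(1.0000,0.0000)
member 2 (1-2): L=1.1652, (cx,cy)=(0.2987,-0.9544)
member 3 (1-3): L=0.7031, (cx,cy)=(0.9999,-0.0156)
member 4 (2-3): L=1.1568, (cx,cy)=(0.3069,0.9517)
member 5 (2-4): L=0.7450, (cx,cy)=(1.0000,0.0000)
member 6 (3-4): L=1.1680, (cx,cy)=(0.3339,-0.9426)
member 7 (3-5): L=0.8283, (cx,cy)=(0.9948,-0.1014)
member 8 (4-5): L=1.1057, (cx,cy)=(0.3925,0.9198)
member 9 (4-6): L=0.7750, (cx,cy)=(1.0000,0.0000)
member 10 (5-6): L=1.0726, (cx,cy)=(0.3179,-0.9481)
solve A·x = −loads:
  F[0-1] = -2793.6236 N (compression)
  F[0-2] = +358.7843 N (tension)
  F[1-2] = +2758.6542 N (tension)
  F[1-3] = -1835.7750 N (compression)
  F[2-3] = -2766.2146 N (compression)
  F[2-4] = +2031.5865 N (tension)
  F[3-4] = +128.7298 N (tension)
  F[3-5] = -1769.6429 N (compression)
  F[4-5] = +2425.9668 N (tension)
  F[4-6] = +808.3270 N (tension)
  F[5-6] = -2542.6656 N (compression)
  Rx@0 = +652.8500 N
  Ry@0 = +2604.0217 N
  Ry@6 = +2410.7583 N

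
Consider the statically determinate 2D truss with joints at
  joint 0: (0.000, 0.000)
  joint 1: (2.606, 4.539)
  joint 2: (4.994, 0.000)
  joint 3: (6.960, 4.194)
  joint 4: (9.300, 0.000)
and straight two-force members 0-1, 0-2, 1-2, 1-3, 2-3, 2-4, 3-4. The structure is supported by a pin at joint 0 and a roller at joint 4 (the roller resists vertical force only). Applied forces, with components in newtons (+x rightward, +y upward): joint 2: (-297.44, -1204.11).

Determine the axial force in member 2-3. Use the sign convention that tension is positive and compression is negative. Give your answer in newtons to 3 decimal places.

658.096

N=5 nodes, M=7 members, R=3 reactions → 2N=10, M+R=10
member 0 (0-1): L=5.2339, (cx,cy)=(0.4979,0.8672)
member 1 (0-2): L=4.9940, (cx,cy)=(1.0000,0.0000)
member 2 (1-2): L=5.1288, (cx,cy)=(0.4656,-0.8850)
member 3 (1-3): L=4.3676, (cx,cy)=(0.9969,-0.0790)
member 4 (2-3): L=4.6319, (cx,cy)=(0.4244,0.9055)
member 5 (2-4): L=4.3060, (cx,cy)=(1.0000,0.0000)
member 6 (3-4): L=4.8026, (cx,cy)=(0.4872,-0.8733)
solve A·x = −loads:
  F[0-1] = -642.8696 N (compression)
  F[0-2] = +22.6495 N (tension)
  F[1-2] = +687.2752 N (tension)
  F[1-3] = -642.0924 N (compression)
  F[2-3] = +658.0958 N (tension)
  F[2-4] = +360.7607 N (tension)
  F[3-4] = -740.4271 N (compression)
  Rx@0 = +297.4400 N
  Ry@0 = +557.5159 N
  Ry@4 = +646.5941 N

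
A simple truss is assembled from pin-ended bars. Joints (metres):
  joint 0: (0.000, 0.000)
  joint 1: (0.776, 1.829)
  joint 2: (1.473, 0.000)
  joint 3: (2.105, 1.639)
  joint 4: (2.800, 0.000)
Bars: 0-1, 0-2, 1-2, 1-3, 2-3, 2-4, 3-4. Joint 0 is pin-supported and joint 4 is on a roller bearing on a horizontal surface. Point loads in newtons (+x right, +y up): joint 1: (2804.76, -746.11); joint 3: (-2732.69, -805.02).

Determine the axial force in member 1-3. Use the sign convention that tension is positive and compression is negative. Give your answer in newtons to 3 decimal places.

N=5 nodes, M=7 members, R=3 reactions → 2N=10, M+R=10
member 0 (0-1): L=1.9868, (cx,cy)=(0.3906,0.9206)
member 1 (0-2): L=1.4730, (cx,cy)=(1.0000,0.0000)
member 2 (1-2): L=1.9573, (cx,cy)=(0.3561,-0.9344)
member 3 (1-3): L=1.3425, (cx,cy)=(0.9899,-0.1415)
member 4 (2-3): L=1.7566, (cx,cy)=(0.3598,0.9330)
member 5 (2-4): L=1.3270, (cx,cy)=(1.0000,0.0000)
member 6 (3-4): L=1.7803, (cx,cy)=(0.3904,-0.9206)
solve A·x = −loads:
  F[0-1] = -550.3528 N (compression)
  F[0-2] = +287.0244 N (tension)
  F[1-2] = +217.5812 N (tension)
  F[1-3] = -3128.6869 N (compression)
  F[2-3] = -217.9100 N (compression)
  F[2-4] = +442.9051 N (tension)
  F[3-4] = -1134.5162 N (compression)
  Rx@0 = -72.0700 N
  Ry@0 = +506.6387 N
  Ry@4 = +1044.4913 N

-3128.687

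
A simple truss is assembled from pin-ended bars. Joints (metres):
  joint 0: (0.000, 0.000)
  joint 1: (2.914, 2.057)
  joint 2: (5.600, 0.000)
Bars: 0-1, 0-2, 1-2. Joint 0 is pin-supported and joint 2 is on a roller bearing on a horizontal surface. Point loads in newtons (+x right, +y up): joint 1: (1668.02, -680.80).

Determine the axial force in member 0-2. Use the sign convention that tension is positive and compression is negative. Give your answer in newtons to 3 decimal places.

N=3 nodes, M=3 members, R=3 reactions → 2N=6, M+R=6
member 0 (0-1): L=3.5669, (cx,cy)=(0.8170,0.5767)
member 1 (0-2): L=5.6000, (cx,cy)=(1.0000,0.0000)
member 2 (1-2): L=3.3832, (cx,cy)=(0.7939,-0.6080)
solve A·x = −loads:
  F[0-1] = +496.2051 N (tension)
  F[0-2] = +1262.6402 N (tension)
  F[1-2] = -1590.3677 N (compression)
  Rx@0 = -1668.0200 N
  Ry@0 = -286.1586 N
  Ry@2 = +966.9586 N

1262.640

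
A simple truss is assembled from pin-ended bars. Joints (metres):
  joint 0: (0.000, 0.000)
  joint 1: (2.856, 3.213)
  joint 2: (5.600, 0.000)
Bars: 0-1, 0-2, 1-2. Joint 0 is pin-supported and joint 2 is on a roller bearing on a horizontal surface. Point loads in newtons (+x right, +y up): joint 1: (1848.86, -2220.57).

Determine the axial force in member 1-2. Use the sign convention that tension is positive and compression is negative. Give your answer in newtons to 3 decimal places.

N=3 nodes, M=3 members, R=3 reactions → 2N=6, M+R=6
member 0 (0-1): L=4.2988, (cx,cy)=(0.6644,0.7474)
member 1 (0-2): L=5.6000, (cx,cy)=(1.0000,0.0000)
member 2 (1-2): L=4.2253, (cx,cy)=(0.6494,-0.7604)
solve A·x = −loads:
  F[0-1] = -36.5207 N (compression)
  F[0-2] = +1873.1230 N (tension)
  F[1-2] = -2884.2748 N (compression)
  Rx@0 = -1848.8600 N
  Ry@0 = +27.2959 N
  Ry@2 = +2193.2741 N

-2884.275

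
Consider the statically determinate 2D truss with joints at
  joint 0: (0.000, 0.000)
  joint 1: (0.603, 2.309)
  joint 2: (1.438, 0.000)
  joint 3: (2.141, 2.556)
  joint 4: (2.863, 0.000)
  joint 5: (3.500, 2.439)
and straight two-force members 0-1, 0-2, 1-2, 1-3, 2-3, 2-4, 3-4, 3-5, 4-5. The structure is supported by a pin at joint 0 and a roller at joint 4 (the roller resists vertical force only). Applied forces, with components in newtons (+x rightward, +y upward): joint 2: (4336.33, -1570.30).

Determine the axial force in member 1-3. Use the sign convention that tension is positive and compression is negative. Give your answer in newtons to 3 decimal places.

-465.933

N=6 nodes, M=9 members, R=3 reactions → 2N=12, M+R=12
member 0 (0-1): L=2.3864, (cx,cy)=(0.2527,0.9676)
member 1 (0-2): L=1.4380, (cx,cy)=(1.0000,0.0000)
member 2 (1-2): L=2.4553, (cx,cy)=(0.3401,-0.9404)
member 3 (1-3): L=1.5577, (cx,cy)=(0.9873,0.1586)
member 4 (2-3): L=2.6509, (cx,cy)=(0.2652,0.9642)
member 5 (2-4): L=1.4250, (cx,cy)=(1.0000,0.0000)
member 6 (3-4): L=2.6560, (cx,cy)=(0.2718,-0.9623)
member 7 (3-5): L=1.3640, (cx,cy)=(0.9963,-0.0858)
member 8 (4-5): L=2.5208, (cx,cy)=(0.2527,0.9675)
solve A·x = −loads:
  F[0-1] = -807.7975 N (compression)
  F[0-2] = +4540.4425 N (tension)
  F[1-2] = +752.5572 N (tension)
  F[1-3] = -465.9330 N (compression)
  F[2-3] = +894.6279 N (tension)
  F[2-4] = +222.7904 N (tension)
  F[3-4] = -819.5774 N (compression)
  F[3-5] = -0.0000 N (compression)
  F[4-5] = +0.0000 N (tension)
  Rx@0 = -4336.3300 N
  Ry@0 = +781.5849 N
  Ry@4 = +788.7151 N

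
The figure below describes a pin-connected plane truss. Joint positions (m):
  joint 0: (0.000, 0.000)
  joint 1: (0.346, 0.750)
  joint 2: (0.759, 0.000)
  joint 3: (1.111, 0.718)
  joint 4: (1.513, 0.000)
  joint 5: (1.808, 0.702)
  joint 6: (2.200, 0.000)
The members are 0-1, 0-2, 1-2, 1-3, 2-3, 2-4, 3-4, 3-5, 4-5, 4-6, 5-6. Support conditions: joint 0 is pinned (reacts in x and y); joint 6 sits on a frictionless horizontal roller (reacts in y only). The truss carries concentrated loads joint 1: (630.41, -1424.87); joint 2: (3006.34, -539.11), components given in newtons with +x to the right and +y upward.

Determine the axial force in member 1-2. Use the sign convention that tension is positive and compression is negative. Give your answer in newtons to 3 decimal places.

N=7 nodes, M=11 members, R=3 reactions → 2N=14, M+R=14
member 0 (0-1): L=0.8260, (cx,cy)=(0.4189,0.9080)
member 1 (0-2): L=0.7590, (cx,cy)=(1.0000,0.0000)
member 2 (1-2): L=0.8562, (cx,cy)=(0.4824,-0.8760)
member 3 (1-3): L=0.7657, (cx,cy)=(0.9991,-0.0418)
member 4 (2-3): L=0.7996, (cx,cy)=(0.4402,0.8979)
member 5 (2-4): L=0.7540, (cx,cy)=(1.0000,0.0000)
member 6 (3-4): L=0.8229, (cx,cy)=(0.4885,-0.8725)
member 7 (3-5): L=0.6972, (cx,cy)=(0.9997,-0.0229)
member 8 (4-5): L=0.7615, (cx,cy)=(0.3874,0.9219)
member 9 (4-6): L=0.6870, (cx,cy)=(1.0000,0.0000)
member 10 (5-6): L=0.8040, (cx,cy)=(0.4875,-0.8731)
solve A·x = −loads:
  F[0-1] = -1474.6000 N (compression)
  F[0-2] = +4254.4667 N (tension)
  F[1-2] = -39.3547 N (compression)
  F[1-3] = -1230.2182 N (compression)
  F[2-3] = +638.8046 N (tension)
  F[2-4] = +947.9436 N (tension)
  F[3-4] = -700.3541 N (compression)
  F[3-5] = -605.9597 N (compression)
  F[4-5] = +662.8566 N (tension)
  F[4-6] = +349.0021 N (tension)
  F[5-6] = -715.8392 N (compression)
  Rx@0 = -3636.7500 N
  Ry@0 = +1338.9814 N
  Ry@6 = +624.9986 N

-39.355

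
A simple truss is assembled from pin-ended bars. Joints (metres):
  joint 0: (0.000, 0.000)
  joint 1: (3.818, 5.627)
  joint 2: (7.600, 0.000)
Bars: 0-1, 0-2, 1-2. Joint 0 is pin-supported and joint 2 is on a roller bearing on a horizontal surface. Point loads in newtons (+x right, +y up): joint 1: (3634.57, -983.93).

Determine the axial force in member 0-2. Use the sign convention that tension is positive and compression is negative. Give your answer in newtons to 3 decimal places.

2140.901

N=3 nodes, M=3 members, R=3 reactions → 2N=6, M+R=6
member 0 (0-1): L=6.8000, (cx,cy)=(0.5615,0.8275)
member 1 (0-2): L=7.6000, (cx,cy)=(1.0000,0.0000)
member 2 (1-2): L=6.7799, (cx,cy)=(0.5578,-0.8300)
solve A·x = −loads:
  F[0-1] = +2660.2875 N (tension)
  F[0-2] = +2140.9009 N (tension)
  F[1-2] = -3837.9250 N (compression)
  Rx@0 = -3634.5700 N
  Ry@0 = -2201.3819 N
  Ry@2 = +3185.3119 N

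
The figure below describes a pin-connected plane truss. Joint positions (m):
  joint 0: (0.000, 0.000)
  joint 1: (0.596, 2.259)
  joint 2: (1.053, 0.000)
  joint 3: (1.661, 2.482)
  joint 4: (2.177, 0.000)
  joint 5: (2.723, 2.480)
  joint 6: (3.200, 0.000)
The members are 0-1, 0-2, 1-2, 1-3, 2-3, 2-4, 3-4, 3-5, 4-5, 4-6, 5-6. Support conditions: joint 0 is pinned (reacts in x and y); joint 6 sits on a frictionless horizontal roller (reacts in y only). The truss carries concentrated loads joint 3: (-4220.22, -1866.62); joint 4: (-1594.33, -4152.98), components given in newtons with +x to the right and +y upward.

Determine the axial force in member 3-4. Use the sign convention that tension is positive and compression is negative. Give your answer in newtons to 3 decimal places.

3710.145

N=7 nodes, M=11 members, R=3 reactions → 2N=14, M+R=14
member 0 (0-1): L=2.3363, (cx,cy)=(0.2551,0.9669)
member 1 (0-2): L=1.0530, (cx,cy)=(1.0000,0.0000)
member 2 (1-2): L=2.3048, (cx,cy)=(0.1983,-0.9801)
member 3 (1-3): L=1.0881, (cx,cy)=(0.9788,0.2049)
member 4 (2-3): L=2.5554, (cx,cy)=(0.2379,0.9713)
member 5 (2-4): L=1.1240, (cx,cy)=(1.0000,0.0000)
member 6 (3-4): L=2.5351, (cx,cy)=(0.2035,-0.9791)
member 7 (3-5): L=1.0620, (cx,cy)=(1.0000,-0.0019)
member 8 (4-5): L=2.5394, (cx,cy)=(0.2150,0.9766)
member 9 (4-6): L=1.0230, (cx,cy)=(1.0000,0.0000)
member 10 (5-6): L=2.5255, (cx,cy)=(0.1889,-0.9820)
solve A·x = −loads:
  F[0-1] = -5686.8491 N (compression)
  F[0-2] = -4363.8107 N (compression)
  F[1-2] = +5084.7691 N (tension)
  F[1-3] = -2512.3005 N (compression)
  F[2-3] = -5131.1618 N (compression)
  F[2-4] = -2134.7246 N (compression)
  F[3-4] = +3710.1454 N (tension)
  F[3-5] = -214.7861 N (compression)
  F[4-5] = +532.9694 N (tension)
  F[4-6] = +100.1909 N (tension)
  F[5-6] = -530.4563 N (compression)
  Rx@0 = +5814.5500 N
  Ry@0 = +5498.6915 N
  Ry@6 = +520.9085 N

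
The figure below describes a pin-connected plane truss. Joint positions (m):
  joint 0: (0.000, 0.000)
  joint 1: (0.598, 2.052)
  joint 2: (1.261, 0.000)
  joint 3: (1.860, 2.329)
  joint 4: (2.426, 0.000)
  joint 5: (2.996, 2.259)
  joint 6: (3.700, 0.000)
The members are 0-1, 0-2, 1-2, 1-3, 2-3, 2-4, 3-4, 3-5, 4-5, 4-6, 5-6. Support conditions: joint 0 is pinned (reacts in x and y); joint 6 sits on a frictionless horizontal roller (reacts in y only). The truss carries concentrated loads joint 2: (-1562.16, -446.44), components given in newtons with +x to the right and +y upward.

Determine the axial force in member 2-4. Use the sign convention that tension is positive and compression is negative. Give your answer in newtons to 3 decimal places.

120.206

N=7 nodes, M=11 members, R=3 reactions → 2N=14, M+R=14
member 0 (0-1): L=2.1374, (cx,cy)=(0.2798,0.9601)
member 1 (0-2): L=1.2610, (cx,cy)=(1.0000,0.0000)
member 2 (1-2): L=2.1564, (cx,cy)=(0.3074,-0.9516)
member 3 (1-3): L=1.2920, (cx,cy)=(0.9767,0.2144)
member 4 (2-3): L=2.4048, (cx,cy)=(0.2491,0.9685)
member 5 (2-4): L=1.1650, (cx,cy)=(1.0000,0.0000)
member 6 (3-4): L=2.3968, (cx,cy)=(0.2361,-0.9717)
member 7 (3-5): L=1.1382, (cx,cy)=(0.9981,-0.0615)
member 8 (4-5): L=2.3298, (cx,cy)=(0.2447,0.9696)
member 9 (4-6): L=1.2740, (cx,cy)=(1.0000,0.0000)
member 10 (5-6): L=2.3662, (cx,cy)=(0.2975,-0.9547)
solve A·x = −loads:
  F[0-1] = -306.5304 N (compression)
  F[0-2] = -1476.3976 N (compression)
  F[1-2] = +270.3154 N (tension)
  F[1-3] = -172.8909 N (compression)
  F[2-3] = +195.3755 N (tension)
  F[2-4] = +120.2056 N (tension)
  F[3-4] = -151.2221 N (compression)
  F[3-5] = -84.6549 N (compression)
  F[4-5] = +151.5507 N (tension)
  F[4-6] = +47.4169 N (tension)
  F[5-6] = -159.3690 N (compression)
  Rx@0 = +1562.1600 N
  Ry@0 = +294.2884 N
  Ry@6 = +152.1516 N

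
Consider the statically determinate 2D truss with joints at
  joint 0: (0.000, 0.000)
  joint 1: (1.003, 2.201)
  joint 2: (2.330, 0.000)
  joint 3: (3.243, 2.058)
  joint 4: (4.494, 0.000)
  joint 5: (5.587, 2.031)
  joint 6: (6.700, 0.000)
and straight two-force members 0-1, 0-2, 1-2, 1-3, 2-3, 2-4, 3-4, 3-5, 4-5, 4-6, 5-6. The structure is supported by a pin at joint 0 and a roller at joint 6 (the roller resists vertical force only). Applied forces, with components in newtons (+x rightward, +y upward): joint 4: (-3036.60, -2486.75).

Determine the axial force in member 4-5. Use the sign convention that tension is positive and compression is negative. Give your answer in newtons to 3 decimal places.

1870.624

N=7 nodes, M=11 members, R=3 reactions → 2N=14, M+R=14
member 0 (0-1): L=2.4188, (cx,cy)=(0.4147,0.9100)
member 1 (0-2): L=2.3300, (cx,cy)=(1.0000,0.0000)
member 2 (1-2): L=2.5701, (cx,cy)=(0.5163,-0.8564)
member 3 (1-3): L=2.2446, (cx,cy)=(0.9980,-0.0637)
member 4 (2-3): L=2.2514, (cx,cy)=(0.4055,0.9141)
member 5 (2-4): L=2.1640, (cx,cy)=(1.0000,0.0000)
member 6 (3-4): L=2.4084, (cx,cy)=(0.5194,-0.8545)
member 7 (3-5): L=2.3442, (cx,cy)=(0.9999,-0.0115)
member 8 (4-5): L=2.3064, (cx,cy)=(0.4739,0.8806)
member 9 (4-6): L=2.2060, (cx,cy)=(1.0000,0.0000)
member 10 (5-6): L=2.3160, (cx,cy)=(0.4806,-0.8770)
solve A·x = −loads:
  F[0-1] = -899.7792 N (compression)
  F[0-2] = -2663.4841 N (compression)
  F[1-2] = +1023.2693 N (tension)
  F[1-3] = -903.2911 N (compression)
  F[2-3] = -958.6844 N (compression)
  F[2-4] = -1746.3781 N (compression)
  F[3-4] = +982.4468 N (tension)
  F[3-5] = -1800.6568 N (compression)
  F[4-5] = +1870.6236 N (tension)
  F[4-6] = +914.0620 N (tension)
  F[5-6] = -1902.0149 N (compression)
  Rx@0 = +3036.6000 N
  Ry@0 = +818.7717 N
  Ry@6 = +1667.9783 N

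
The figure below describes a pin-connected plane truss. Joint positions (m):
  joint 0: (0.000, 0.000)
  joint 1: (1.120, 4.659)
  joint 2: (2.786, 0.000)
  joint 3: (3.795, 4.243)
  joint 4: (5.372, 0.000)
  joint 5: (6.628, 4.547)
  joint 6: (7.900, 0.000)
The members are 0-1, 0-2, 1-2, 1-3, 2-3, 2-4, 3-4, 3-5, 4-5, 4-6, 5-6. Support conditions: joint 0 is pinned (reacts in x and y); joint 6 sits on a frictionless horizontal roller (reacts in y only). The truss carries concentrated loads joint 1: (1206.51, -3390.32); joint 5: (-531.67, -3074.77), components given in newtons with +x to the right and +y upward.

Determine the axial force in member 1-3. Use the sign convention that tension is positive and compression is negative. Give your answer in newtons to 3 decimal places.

-1915.674

N=7 nodes, M=11 members, R=3 reactions → 2N=14, M+R=14
member 0 (0-1): L=4.7917, (cx,cy)=(0.2337,0.9723)
member 1 (0-2): L=2.7860, (cx,cy)=(1.0000,0.0000)
member 2 (1-2): L=4.9479, (cx,cy)=(0.3367,-0.9416)
member 3 (1-3): L=2.7072, (cx,cy)=(0.9881,-0.1537)
member 4 (2-3): L=4.3613, (cx,cy)=(0.2314,0.9729)
member 5 (2-4): L=2.5860, (cx,cy)=(1.0000,0.0000)
member 6 (3-4): L=4.5266, (cx,cy)=(0.3484,-0.9374)
member 7 (3-5): L=2.8493, (cx,cy)=(0.9943,0.1067)
member 8 (4-5): L=4.7173, (cx,cy)=(0.2663,0.9639)
member 9 (4-6): L=2.5280, (cx,cy)=(1.0000,0.0000)
member 10 (5-6): L=4.7216, (cx,cy)=(0.2694,-0.9630)
solve A·x = −loads:
  F[0-1] = -3084.6665 N (compression)
  F[0-2] = +1395.8377 N (tension)
  F[1-2] = -102.7206 N (compression)
  F[1-3] = -1915.6739 N (compression)
  F[2-3] = +99.4199 N (tension)
  F[2-4] = +1338.2499 N (tension)
  F[3-4] = -607.0914 N (compression)
  F[3-5] = -1667.9384 N (compression)
  F[4-5] = +590.3686 N (tension)
  F[4-6] = +969.5590 N (tension)
  F[5-6] = -3598.9288 N (compression)
  Rx@0 = -674.8400 N
  Ry@0 = +2999.2216 N
  Ry@6 = +3465.8684 N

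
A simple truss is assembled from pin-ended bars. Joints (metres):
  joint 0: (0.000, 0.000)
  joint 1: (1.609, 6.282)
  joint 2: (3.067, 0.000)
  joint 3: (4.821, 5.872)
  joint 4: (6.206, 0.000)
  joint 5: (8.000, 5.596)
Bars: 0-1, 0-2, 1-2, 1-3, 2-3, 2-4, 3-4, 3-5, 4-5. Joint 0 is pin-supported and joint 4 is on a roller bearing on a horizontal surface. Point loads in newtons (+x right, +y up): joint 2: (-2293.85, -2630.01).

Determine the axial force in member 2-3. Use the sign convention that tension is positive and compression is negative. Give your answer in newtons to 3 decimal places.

1267.333

N=6 nodes, M=9 members, R=3 reactions → 2N=12, M+R=12
member 0 (0-1): L=6.4848, (cx,cy)=(0.2481,0.9687)
member 1 (0-2): L=3.0670, (cx,cy)=(1.0000,0.0000)
member 2 (1-2): L=6.4490, (cx,cy)=(0.2261,-0.9741)
member 3 (1-3): L=3.2381, (cx,cy)=(0.9920,-0.1266)
member 4 (2-3): L=6.1284, (cx,cy)=(0.2862,0.9582)
member 5 (2-4): L=3.1390, (cx,cy)=(1.0000,0.0000)
member 6 (3-4): L=6.0331, (cx,cy)=(0.2296,-0.9733)
member 7 (3-5): L=3.1910, (cx,cy)=(0.9963,-0.0865)
member 8 (4-5): L=5.8765, (cx,cy)=(0.3053,0.9523)
solve A·x = −loads:
  F[0-1] = -1373.2020 N (compression)
  F[0-2] = -1953.1320 N (compression)
  F[1-2] = +1453.3227 N (tension)
  F[1-3] = -674.7192 N (compression)
  F[2-3] = +1267.3329 N (tension)
  F[2-4] = +306.5654 N (tension)
  F[3-4] = -1335.4135 N (compression)
  F[3-5] = -0.0000 N (compression)
  F[4-5] = +0.0000 N (tension)
  Rx@0 = +2293.8500 N
  Ry@0 = +1330.2613 N
  Ry@4 = +1299.7487 N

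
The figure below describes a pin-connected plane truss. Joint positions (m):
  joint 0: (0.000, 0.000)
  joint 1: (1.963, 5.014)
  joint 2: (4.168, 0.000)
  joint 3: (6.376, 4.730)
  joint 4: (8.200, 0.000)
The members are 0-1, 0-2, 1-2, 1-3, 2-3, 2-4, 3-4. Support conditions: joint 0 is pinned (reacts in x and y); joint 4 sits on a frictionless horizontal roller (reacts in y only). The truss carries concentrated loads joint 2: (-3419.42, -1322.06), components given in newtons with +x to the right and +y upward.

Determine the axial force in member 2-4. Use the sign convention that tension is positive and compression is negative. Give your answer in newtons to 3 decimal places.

259.137

N=5 nodes, M=7 members, R=3 reactions → 2N=10, M+R=10
member 0 (0-1): L=5.3846, (cx,cy)=(0.3646,0.9312)
member 1 (0-2): L=4.1680, (cx,cy)=(1.0000,0.0000)
member 2 (1-2): L=5.4774, (cx,cy)=(0.4026,-0.9154)
member 3 (1-3): L=4.4221, (cx,cy)=(0.9979,-0.0642)
member 4 (2-3): L=5.2200, (cx,cy)=(0.4230,0.9061)
member 5 (2-4): L=4.0320, (cx,cy)=(1.0000,0.0000)
member 6 (3-4): L=5.0695, (cx,cy)=(0.3598,-0.9330)
solve A·x = −loads:
  F[0-1] = -698.1107 N (compression)
  F[0-2] = -3164.9165 N (compression)
  F[1-2] = +749.2475 N (tension)
  F[1-3] = -557.2719 N (compression)
  F[2-3] = +702.1080 N (tension)
  F[2-4] = +259.1366 N (tension)
  F[3-4] = -720.2270 N (compression)
  Rx@0 = +3419.4200 N
  Ry@0 = +650.0666 N
  Ry@4 = +671.9934 N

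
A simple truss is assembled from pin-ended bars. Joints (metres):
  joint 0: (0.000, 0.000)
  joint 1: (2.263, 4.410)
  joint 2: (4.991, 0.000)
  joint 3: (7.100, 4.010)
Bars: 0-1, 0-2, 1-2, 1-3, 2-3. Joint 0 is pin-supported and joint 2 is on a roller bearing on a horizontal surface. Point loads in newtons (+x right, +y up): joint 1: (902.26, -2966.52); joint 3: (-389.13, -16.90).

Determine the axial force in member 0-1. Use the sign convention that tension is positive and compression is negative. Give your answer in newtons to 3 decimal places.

-1269.788

N=4 nodes, M=5 members, R=3 reactions → 2N=8, M+R=8
member 0 (0-1): L=4.9567, (cx,cy)=(0.4566,0.8897)
member 1 (0-2): L=4.9910, (cx,cy)=(1.0000,0.0000)
member 2 (1-2): L=5.1856, (cx,cy)=(0.5261,-0.8504)
member 3 (1-3): L=4.8535, (cx,cy)=(0.9966,-0.0824)
member 4 (2-3): L=4.5308, (cx,cy)=(0.4655,0.8851)
solve A·x = −loads:
  F[0-1] = -1269.7879 N (compression)
  F[0-2] = +1092.8518 N (tension)
  F[1-2] = -2124.3870 N (compression)
  F[1-3] = -365.6371 N (compression)
  F[2-3] = -53.1421 N (compression)
  Rx@0 = -513.1300 N
  Ry@0 = +1129.7273 N
  Ry@2 = +1853.6927 N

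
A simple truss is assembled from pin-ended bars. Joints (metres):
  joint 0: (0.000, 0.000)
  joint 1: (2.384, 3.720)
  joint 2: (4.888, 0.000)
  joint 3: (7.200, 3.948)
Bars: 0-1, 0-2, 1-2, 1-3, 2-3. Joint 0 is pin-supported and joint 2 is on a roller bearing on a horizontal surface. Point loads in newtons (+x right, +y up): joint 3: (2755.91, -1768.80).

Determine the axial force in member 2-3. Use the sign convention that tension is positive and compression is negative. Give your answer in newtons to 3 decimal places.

-2263.738

N=4 nodes, M=5 members, R=3 reactions → 2N=8, M+R=8
member 0 (0-1): L=4.4184, (cx,cy)=(0.5396,0.8419)
member 1 (0-2): L=4.8880, (cx,cy)=(1.0000,0.0000)
member 2 (1-2): L=4.4842, (cx,cy)=(0.5584,-0.8296)
member 3 (1-3): L=4.8214, (cx,cy)=(0.9989,0.0473)
member 4 (2-3): L=4.5752, (cx,cy)=(0.5053,0.8629)
solve A·x = −loads:
  F[0-1] = +3637.4947 N (tension)
  F[0-2] = +793.2365 N (tension)
  F[1-2] = -3469.1786 N (compression)
  F[1-3] = +3904.2307 N (tension)
  F[2-3] = -2263.7379 N (compression)
  Rx@0 = -2755.9100 N
  Ry@0 = -3062.5610 N
  Ry@2 = +4831.3610 N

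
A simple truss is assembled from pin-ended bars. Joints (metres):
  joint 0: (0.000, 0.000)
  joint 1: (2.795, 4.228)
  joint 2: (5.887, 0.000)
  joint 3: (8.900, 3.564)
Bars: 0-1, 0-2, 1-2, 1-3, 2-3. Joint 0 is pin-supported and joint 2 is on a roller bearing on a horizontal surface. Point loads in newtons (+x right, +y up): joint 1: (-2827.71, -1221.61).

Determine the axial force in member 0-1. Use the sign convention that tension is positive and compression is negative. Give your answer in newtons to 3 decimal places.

-3203.624

N=4 nodes, M=5 members, R=3 reactions → 2N=8, M+R=8
member 0 (0-1): L=5.0683, (cx,cy)=(0.5515,0.8342)
member 1 (0-2): L=5.8870, (cx,cy)=(1.0000,0.0000)
member 2 (1-2): L=5.2380, (cx,cy)=(0.5903,-0.8072)
member 3 (1-3): L=6.1410, (cx,cy)=(0.9941,-0.1081)
member 4 (2-3): L=4.6669, (cx,cy)=(0.6456,0.7637)
solve A·x = −loads:
  F[0-1] = -3203.6242 N (compression)
  F[0-2] = -1061.0289 N (compression)
  F[1-2] = +1797.4287 N (tension)
  F[1-3] = +0.0000 N (tension)
  F[2-3] = -0.0000 N (compression)
  Rx@0 = +2827.7100 N
  Ry@0 = +2672.4607 N
  Ry@2 = -1450.8507 N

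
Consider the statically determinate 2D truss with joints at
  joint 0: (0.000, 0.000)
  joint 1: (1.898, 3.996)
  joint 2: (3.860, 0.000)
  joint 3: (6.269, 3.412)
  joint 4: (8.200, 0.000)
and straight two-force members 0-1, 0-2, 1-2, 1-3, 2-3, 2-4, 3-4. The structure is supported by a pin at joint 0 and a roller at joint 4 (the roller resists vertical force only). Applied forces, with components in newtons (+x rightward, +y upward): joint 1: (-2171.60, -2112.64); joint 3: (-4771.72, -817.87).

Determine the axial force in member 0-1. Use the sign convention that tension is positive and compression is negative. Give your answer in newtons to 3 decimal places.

N=5 nodes, M=7 members, R=3 reactions → 2N=10, M+R=10
member 0 (0-1): L=4.4238, (cx,cy)=(0.4290,0.9033)
member 1 (0-2): L=3.8600, (cx,cy)=(1.0000,0.0000)
member 2 (1-2): L=4.4517, (cx,cy)=(0.4407,-0.8976)
member 3 (1-3): L=4.4098, (cx,cy)=(0.9912,-0.1324)
member 4 (2-3): L=4.1767, (cx,cy)=(0.5768,0.8169)
member 5 (2-4): L=4.3400, (cx,cy)=(1.0000,0.0000)
member 6 (3-4): L=3.9205, (cx,cy)=(0.4925,-0.8703)
solve A·x = −loads:
  F[0-1] = -5380.3523 N (compression)
  F[0-2] = -4634.9424 N (compression)
  F[1-2] = +3297.3143 N (tension)
  F[1-3] = -1604.1398 N (compression)
  F[2-3] = -3623.1691 N (compression)
  F[2-4] = -1091.9818 N (compression)
  F[3-4] = +2217.0588 N (tension)
  Rx@0 = +6943.3200 N
  Ry@0 = +4859.9984 N
  Ry@4 = -1929.4884 N

-5380.352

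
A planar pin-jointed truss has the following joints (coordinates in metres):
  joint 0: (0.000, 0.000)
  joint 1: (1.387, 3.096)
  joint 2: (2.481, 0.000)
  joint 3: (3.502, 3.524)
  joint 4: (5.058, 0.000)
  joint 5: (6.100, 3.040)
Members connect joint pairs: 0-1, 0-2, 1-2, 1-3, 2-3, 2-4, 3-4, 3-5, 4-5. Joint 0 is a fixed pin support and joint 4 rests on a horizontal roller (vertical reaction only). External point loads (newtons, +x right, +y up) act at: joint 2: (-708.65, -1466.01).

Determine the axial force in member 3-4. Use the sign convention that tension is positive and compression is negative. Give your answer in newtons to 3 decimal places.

-786.071

N=6 nodes, M=9 members, R=3 reactions → 2N=12, M+R=12
member 0 (0-1): L=3.3925, (cx,cy)=(0.4088,0.9126)
member 1 (0-2): L=2.4810, (cx,cy)=(1.0000,0.0000)
member 2 (1-2): L=3.2836, (cx,cy)=(0.3332,-0.9429)
member 3 (1-3): L=2.1579, (cx,cy)=(0.9801,0.1983)
member 4 (2-3): L=3.6689, (cx,cy)=(0.2783,0.9605)
member 5 (2-4): L=2.5770, (cx,cy)=(1.0000,0.0000)
member 6 (3-4): L=3.8522, (cx,cy)=(0.4039,-0.9148)
member 7 (3-5): L=2.6427, (cx,cy)=(0.9831,-0.1831)
member 8 (4-5): L=3.2136, (cx,cy)=(0.3242,0.9460)
solve A·x = −loads:
  F[0-1] = -818.4461 N (compression)
  F[0-2] = -374.0330 N (compression)
  F[1-2] = +672.2862 N (tension)
  F[1-3] = -569.9260 N (compression)
  F[2-3] = +866.3557 N (tension)
  F[2-4] = +317.5108 N (tension)
  F[3-4] = -786.0709 N (compression)
  F[3-5] = -0.0000 N (compression)
  F[4-5] = +0.0000 N (tension)
  Rx@0 = +708.6500 N
  Ry@0 = +746.9173 N
  Ry@4 = +719.0927 N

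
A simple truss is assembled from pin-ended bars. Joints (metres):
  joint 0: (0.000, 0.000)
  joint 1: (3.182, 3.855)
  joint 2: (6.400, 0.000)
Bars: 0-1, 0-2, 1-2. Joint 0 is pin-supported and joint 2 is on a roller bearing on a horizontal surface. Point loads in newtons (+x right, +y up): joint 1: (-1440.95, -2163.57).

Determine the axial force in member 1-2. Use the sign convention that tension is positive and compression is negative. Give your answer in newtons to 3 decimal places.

N=3 nodes, M=3 members, R=3 reactions → 2N=6, M+R=6
member 0 (0-1): L=4.9986, (cx,cy)=(0.6366,0.7712)
member 1 (0-2): L=6.4000, (cx,cy)=(1.0000,0.0000)
member 2 (1-2): L=5.0216, (cx,cy)=(0.6408,-0.7677)
solve A·x = −loads:
  F[0-1] = -2536.0252 N (compression)
  F[0-2] = +173.4237 N (tension)
  F[1-2] = -270.6233 N (compression)
  Rx@0 = +1440.9500 N
  Ry@0 = +1955.8173 N
  Ry@2 = +207.7527 N

-270.623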